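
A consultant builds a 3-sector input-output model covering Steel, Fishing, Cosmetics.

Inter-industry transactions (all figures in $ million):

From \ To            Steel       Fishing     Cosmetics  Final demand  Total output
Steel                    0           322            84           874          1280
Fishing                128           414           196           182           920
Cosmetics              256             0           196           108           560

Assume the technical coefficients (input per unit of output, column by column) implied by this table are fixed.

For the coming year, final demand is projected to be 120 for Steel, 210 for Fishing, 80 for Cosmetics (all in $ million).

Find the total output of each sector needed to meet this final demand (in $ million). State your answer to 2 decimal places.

x_1 = 364.51, x_2 = 597.79, x_3 = 235.23

Technical coefficients a_ij = z_ij / X_j:
  a_11 = 0/1280 = 0.00, a_21 = 128/1280 = 0.10, a_31 = 256/1280 = 0.20
  a_12 = 322/920 = 0.35, a_22 = 414/920 = 0.45, a_32 = 0/920 = 0.00
  a_13 = 84/560 = 0.15, a_23 = 196/560 = 0.35, a_33 = 196/560 = 0.35
I − A =
  [   1.00    -0.35    -0.15]
  [  -0.10     0.55    -0.35]
  [  -0.20     0.00     0.65]
Cofactors of I−A, C_ij = (−1)^(i+j)·(minor ij) (rows/columns in the sector order above):
  C_11 = (0.55)(0.65) − (-0.35)(0.00) = 0.3575
  C_12 = −[(-0.10)(0.65) − (-0.35)(-0.20)] = 0.1350
  C_13 = (-0.10)(0.00) − (0.55)(-0.20) = 0.1100
  C_21 = −[(-0.35)(0.65) − (-0.15)(0.00)] = 0.2275
  C_22 = (1.00)(0.65) − (-0.15)(-0.20) = 0.6200
  C_23 = −[(1.00)(0.00) − (-0.35)(-0.20)] = 0.0700
  C_31 = (-0.35)(-0.35) − (-0.15)(0.55) = 0.2050
  C_32 = −[(1.00)(-0.35) − (-0.15)(-0.10)] = 0.3650
  C_33 = (1.00)(0.55) − (-0.35)(-0.10) = 0.5150
det(I−A) = Σ_j (I−A)_1j·C_1j = (1.00)(0.3575) + (-0.35)(0.1350) + (-0.15)(0.1100) = 0.29375
adj(I−A) = Cᵀ =
  [ 0.3575   0.2275   0.2050]
  [ 0.1350   0.6200   0.3650]
  [ 0.1100   0.0700   0.5150]
(I − A)⁻¹ = adj(I−A) / det(I−A) ≈
  [   1.2170     0.7745     0.6979]
  [   0.4596     2.1106     1.2426]
  [   0.3745     0.2383     1.7532]
x = (I − A)⁻¹ d = adj(I−A)·d / det(I−A), with det(I−A) = 0.29375:
  x_1 = (0.3575·120 + 0.2275·210 + 0.2050·80) / 0.29375 = 107.075 / 0.29375 ≈ 364.51
  x_2 = (0.1350·120 + 0.6200·210 + 0.3650·80) / 0.29375 = 175.60 / 0.29375 ≈ 597.79
  x_3 = (0.1100·120 + 0.0700·210 + 0.5150·80) / 0.29375 = 69.10 / 0.29375 ≈ 235.23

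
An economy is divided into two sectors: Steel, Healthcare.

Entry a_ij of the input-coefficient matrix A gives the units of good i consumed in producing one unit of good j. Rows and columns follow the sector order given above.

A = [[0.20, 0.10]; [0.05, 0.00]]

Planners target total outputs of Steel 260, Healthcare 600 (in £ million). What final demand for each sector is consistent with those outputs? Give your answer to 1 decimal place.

d_S = 148.0, d_H = 587.0

I − A =
  [   0.80    -0.10]
  [  -0.05     1.00]
d = (I − A) x:
  d_S = (+0.80)·260 + (-0.10)·600 = 148.0
  d_H = (-0.05)·260 + (+1.00)·600 = 587.0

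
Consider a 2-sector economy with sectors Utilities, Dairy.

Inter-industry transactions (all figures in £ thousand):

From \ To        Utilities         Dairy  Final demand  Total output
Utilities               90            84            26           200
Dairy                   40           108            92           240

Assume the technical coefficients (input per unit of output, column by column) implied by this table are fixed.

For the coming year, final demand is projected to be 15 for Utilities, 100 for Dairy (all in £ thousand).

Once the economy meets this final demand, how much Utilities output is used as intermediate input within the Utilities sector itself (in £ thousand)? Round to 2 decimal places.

Technical coefficients a_ij = z_ij / X_j:
  a_11 = 90/200 = 0.45, a_21 = 40/200 = 0.20
  a_12 = 84/240 = 0.35, a_22 = 108/240 = 0.45
I − A =
  [   0.55    -0.35]
  [  -0.20     0.55]
det(I−A) = (0.55)(0.55) − (-0.35)(-0.20) = 0.2325
adj(I−A) = [[0.55, 0.35], [0.20, 0.55]]
(I − A)⁻¹ = adj(I−A) / det(I−A) ≈
  [   2.3656     1.5054]
  [   0.8602     2.3656]
First solve x = (I − A)⁻¹ d = adj(I−A)·d / det(I−A); in particular x_1 = (0.55·15 + 0.35·100) / 0.2325 = 43.25 / 0.2325 ≈ 186.0215.
Intermediate flow from 1 to 1: z_11 = a_11 · x_1 = 0.45 × 43.25 / 0.2325 = 19.4625 / 0.2325 ≈ 83.71.

z_11 = 83.71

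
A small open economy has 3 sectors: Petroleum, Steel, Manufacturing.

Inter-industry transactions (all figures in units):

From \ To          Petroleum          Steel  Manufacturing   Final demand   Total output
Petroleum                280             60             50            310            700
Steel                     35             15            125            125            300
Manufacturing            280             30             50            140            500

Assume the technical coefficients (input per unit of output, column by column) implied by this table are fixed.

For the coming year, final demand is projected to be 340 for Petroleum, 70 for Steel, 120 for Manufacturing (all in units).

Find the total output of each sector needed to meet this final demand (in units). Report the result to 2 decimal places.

x_1 = 726.83, x_2 = 239.02, x_3 = 482.93

Technical coefficients a_ij = z_ij / X_j:
  a_11 = 280/700 = 0.40, a_21 = 35/700 = 0.05, a_31 = 280/700 = 0.40
  a_12 = 60/300 = 0.20, a_22 = 15/300 = 0.05, a_32 = 30/300 = 0.10
  a_13 = 50/500 = 0.10, a_23 = 125/500 = 0.25, a_33 = 50/500 = 0.10
I − A =
  [   0.60    -0.20    -0.10]
  [  -0.05     0.95    -0.25]
  [  -0.40    -0.10     0.90]
Cofactors of I−A, C_ij = (−1)^(i+j)·(minor ij) (rows/columns in the sector order above):
  C_11 = (0.95)(0.90) − (-0.25)(-0.10) = 0.8300
  C_12 = −[(-0.05)(0.90) − (-0.25)(-0.40)] = 0.1450
  C_13 = (-0.05)(-0.10) − (0.95)(-0.40) = 0.3850
  C_21 = −[(-0.20)(0.90) − (-0.10)(-0.10)] = 0.1900
  C_22 = (0.60)(0.90) − (-0.10)(-0.40) = 0.5000
  C_23 = −[(0.60)(-0.10) − (-0.20)(-0.40)] = 0.1400
  C_31 = (-0.20)(-0.25) − (-0.10)(0.95) = 0.1450
  C_32 = −[(0.60)(-0.25) − (-0.10)(-0.05)] = 0.1550
  C_33 = (0.60)(0.95) − (-0.20)(-0.05) = 0.5600
det(I−A) = Σ_j (I−A)_1j·C_1j = (0.60)(0.8300) + (-0.20)(0.1450) + (-0.10)(0.3850) = 0.4305
adj(I−A) = Cᵀ =
  [ 0.8300   0.1900   0.1450]
  [ 0.1450   0.5000   0.1550]
  [ 0.3850   0.1400   0.5600]
(I − A)⁻¹ = adj(I−A) / det(I−A) ≈
  [   1.9280     0.4413     0.3368]
  [   0.3368     1.1614     0.3600]
  [   0.8943     0.3252     1.3008]
x = (I − A)⁻¹ d = adj(I−A)·d / det(I−A), with det(I−A) = 0.4305:
  x_1 = (0.8300·340 + 0.1900·70 + 0.1450·120) / 0.4305 = 312.90 / 0.4305 ≈ 726.83
  x_2 = (0.1450·340 + 0.5000·70 + 0.1550·120) / 0.4305 = 102.90 / 0.4305 ≈ 239.02
  x_3 = (0.3850·340 + 0.1400·70 + 0.5600·120) / 0.4305 = 207.90 / 0.4305 ≈ 482.93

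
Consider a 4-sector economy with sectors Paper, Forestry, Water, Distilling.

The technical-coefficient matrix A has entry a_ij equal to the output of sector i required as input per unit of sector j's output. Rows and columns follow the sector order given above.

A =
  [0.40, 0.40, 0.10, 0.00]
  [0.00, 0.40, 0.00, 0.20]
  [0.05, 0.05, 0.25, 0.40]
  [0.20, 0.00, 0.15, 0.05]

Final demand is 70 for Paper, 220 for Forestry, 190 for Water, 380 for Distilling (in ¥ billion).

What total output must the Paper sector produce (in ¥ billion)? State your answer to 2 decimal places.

x_P = 614.26

I − A =
  [   0.60    -0.40    -0.10     0.00]
  [   0.00     0.60     0.00    -0.20]
  [  -0.05    -0.05     0.75    -0.40]
  [  -0.20     0.00    -0.15     0.95]
Compute the cofactors C_ij = (−1)^(i+j)·(3×3 minor ij) of I−A; the adjugate is their transpose:
adj(I−A) = Cᵀ =
  [ 0.39000   0.26575   0.06900   0.08500]
  [ 0.03150   0.37875   0.02200   0.08900]
  [ 0.07850   0.07950   0.32600   0.15400]
  [ 0.09450   0.06850   0.06600   0.26700]
det(I−A) = Σ_j (I−A)_1j·C_1j = (0.60)(0.39000) + (-0.40)(0.03150) + (-0.10)(0.07850) + (0.00)(0.09450) = 0.21355
(I − A)⁻¹ = adj(I−A) / det(I−A) ≈
  [   1.8263     1.2444     0.3231     0.3980]
  [   0.1475     1.7736     0.1030     0.4168]
  [   0.3676     0.3723     1.5266     0.7211]
  [   0.4425     0.3208     0.3091     1.2503]
x = (I − A)⁻¹ d = adj(I−A)·d / det(I−A), with det(I−A) = 0.21355:
  x_P = (0.39000·70 + 0.26575·220 + 0.06900·190 + 0.08500·380) / 0.21355 = 131.175 / 0.21355 ≈ 614.26
  x_F = (0.03150·70 + 0.37875·220 + 0.02200·190 + 0.08900·380) / 0.21355 = 123.53 / 0.21355 ≈ 578.46
  x_W = (0.07850·70 + 0.07950·220 + 0.32600·190 + 0.15400·380) / 0.21355 = 143.445 / 0.21355 ≈ 671.72
  x_D = (0.09450·70 + 0.06850·220 + 0.06600·190 + 0.26700·380) / 0.21355 = 135.685 / 0.21355 ≈ 635.38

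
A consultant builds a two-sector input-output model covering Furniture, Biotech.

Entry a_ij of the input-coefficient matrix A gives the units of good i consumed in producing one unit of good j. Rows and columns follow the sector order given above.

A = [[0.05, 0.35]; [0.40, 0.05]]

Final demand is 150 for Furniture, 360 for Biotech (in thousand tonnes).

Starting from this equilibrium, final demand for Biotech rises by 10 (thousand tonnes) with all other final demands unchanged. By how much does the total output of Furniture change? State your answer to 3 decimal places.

I − A =
  [   0.95    -0.35]
  [  -0.40     0.95]
det(I−A) = (0.95)(0.95) − (-0.35)(-0.40) = 0.7625
adj(I−A) = [[0.95, 0.35], [0.40, 0.95]]
(I − A)⁻¹ = adj(I−A) / det(I−A) ≈
  [   1.2459     0.4590]
  [   0.5246     1.2459]
Δx = (I − A)⁻¹ Δd with Δd having +10 in the Biotech component and 0 elsewhere.
So Δx_1 = L_12 · (+10), where L_12 = adj(I−A)_12 / det(I−A) = 0.35 / 0.7625.
Δx_1 = 0.35 × (+10) / 0.7625 = 3.50 / 0.7625 ≈ 4.590.

Δx_1 = 4.590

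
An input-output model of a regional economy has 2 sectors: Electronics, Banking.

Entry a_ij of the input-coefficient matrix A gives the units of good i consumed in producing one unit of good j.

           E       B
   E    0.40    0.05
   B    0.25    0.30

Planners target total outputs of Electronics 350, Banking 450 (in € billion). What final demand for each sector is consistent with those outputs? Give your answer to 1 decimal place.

I − A =
  [   0.60    -0.05]
  [  -0.25     0.70]
d = (I − A) x:
  d_E = (+0.60)·350 + (-0.05)·450 = 187.5
  d_B = (-0.25)·350 + (+0.70)·450 = 227.5

d_E = 187.5, d_B = 227.5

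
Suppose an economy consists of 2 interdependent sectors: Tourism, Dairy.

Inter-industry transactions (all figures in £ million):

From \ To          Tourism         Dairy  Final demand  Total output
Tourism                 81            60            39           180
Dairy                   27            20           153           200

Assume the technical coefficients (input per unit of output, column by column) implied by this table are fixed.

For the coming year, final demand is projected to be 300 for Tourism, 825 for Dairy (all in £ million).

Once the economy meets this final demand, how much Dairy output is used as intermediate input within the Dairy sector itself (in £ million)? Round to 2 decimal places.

z_22 = 110.83

Technical coefficients a_ij = z_ij / X_j:
  a_11 = 81/180 = 0.45, a_21 = 27/180 = 0.15
  a_12 = 60/200 = 0.30, a_22 = 20/200 = 0.10
I − A =
  [   0.55    -0.30]
  [  -0.15     0.90]
det(I−A) = (0.55)(0.90) − (-0.30)(-0.15) = 0.4500
adj(I−A) = [[0.90, 0.30], [0.15, 0.55]]
(I − A)⁻¹ = adj(I−A) / det(I−A) ≈
  [   2.0000     0.6667]
  [   0.3333     1.2222]
First solve x = (I − A)⁻¹ d = adj(I−A)·d / det(I−A); in particular x_2 = (0.15·300 + 0.55·825) / 0.4500 = 498.75 / 0.4500 ≈ 1108.3333.
Intermediate flow from 2 to 2: z_22 = a_22 · x_2 = 0.10 × 498.75 / 0.4500 = 49.875 / 0.4500 ≈ 110.83.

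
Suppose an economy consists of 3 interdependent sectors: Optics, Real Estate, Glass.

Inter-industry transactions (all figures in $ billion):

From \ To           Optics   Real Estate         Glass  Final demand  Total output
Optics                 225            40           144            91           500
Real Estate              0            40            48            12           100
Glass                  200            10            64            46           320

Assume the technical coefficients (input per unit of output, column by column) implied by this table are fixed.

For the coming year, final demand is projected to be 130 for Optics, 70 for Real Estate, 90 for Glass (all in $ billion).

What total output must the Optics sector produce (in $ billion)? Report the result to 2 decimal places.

x_1 = 934.95

Technical coefficients a_ij = z_ij / X_j:
  a_11 = 225/500 = 0.45, a_21 = 0/500 = 0.00, a_31 = 200/500 = 0.40
  a_12 = 40/100 = 0.40, a_22 = 40/100 = 0.40, a_32 = 10/100 = 0.10
  a_13 = 144/320 = 0.45, a_23 = 48/320 = 0.15, a_33 = 64/320 = 0.20
I − A =
  [   0.55    -0.40    -0.45]
  [   0.00     0.60    -0.15]
  [  -0.40    -0.10     0.80]
Cofactors of I−A, C_ij = (−1)^(i+j)·(minor ij) (rows/columns in the sector order above):
  C_11 = (0.60)(0.80) − (-0.15)(-0.10) = 0.4650
  C_12 = −[(0.00)(0.80) − (-0.15)(-0.40)] = 0.0600
  C_13 = (0.00)(-0.10) − (0.60)(-0.40) = 0.2400
  C_21 = −[(-0.40)(0.80) − (-0.45)(-0.10)] = 0.3650
  C_22 = (0.55)(0.80) − (-0.45)(-0.40) = 0.2600
  C_23 = −[(0.55)(-0.10) − (-0.40)(-0.40)] = 0.2150
  C_31 = (-0.40)(-0.15) − (-0.45)(0.60) = 0.3300
  C_32 = −[(0.55)(-0.15) − (-0.45)(0.00)] = 0.0825
  C_33 = (0.55)(0.60) − (-0.40)(0.00) = 0.3300
det(I−A) = Σ_j (I−A)_1j·C_1j = (0.55)(0.4650) + (-0.40)(0.0600) + (-0.45)(0.2400) = 0.12375
adj(I−A) = Cᵀ =
  [ 0.4650   0.3650   0.3300]
  [ 0.0600   0.2600   0.0825]
  [ 0.2400   0.2150   0.3300]
(I − A)⁻¹ = adj(I−A) / det(I−A) ≈
  [   3.7576     2.9495     2.6667]
  [   0.4848     2.1010     0.6667]
  [   1.9394     1.7374     2.6667]
x = (I − A)⁻¹ d = adj(I−A)·d / det(I−A), with det(I−A) = 0.12375:
  x_1 = (0.4650·130 + 0.3650·70 + 0.3300·90) / 0.12375 = 115.70 / 0.12375 ≈ 934.95
  x_2 = (0.0600·130 + 0.2600·70 + 0.0825·90) / 0.12375 = 33.425 / 0.12375 ≈ 270.10
  x_3 = (0.2400·130 + 0.2150·70 + 0.3300·90) / 0.12375 = 75.95 / 0.12375 ≈ 613.74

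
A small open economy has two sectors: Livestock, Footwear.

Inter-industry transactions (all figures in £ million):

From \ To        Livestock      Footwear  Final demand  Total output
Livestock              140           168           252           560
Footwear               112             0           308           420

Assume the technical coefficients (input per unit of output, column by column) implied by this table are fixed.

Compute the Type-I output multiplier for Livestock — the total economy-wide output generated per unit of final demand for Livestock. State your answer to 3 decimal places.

Technical coefficients a_ij = z_ij / X_j:
  a_11 = 140/560 = 0.25, a_21 = 112/560 = 0.20
  a_12 = 168/420 = 0.40, a_22 = 0/420 = 0.00
I − A =
  [   0.75    -0.40]
  [  -0.20     1.00]
det(I−A) = (0.75)(1.00) − (-0.40)(-0.20) = 0.6700
adj(I−A) = [[1.00, 0.40], [0.20, 0.75]]
(I − A)⁻¹ = adj(I−A) / det(I−A) ≈
  [   1.4925     0.5970]
  [   0.2985     1.1194]
The output multiplier for sector j is the column-j sum of the Leontief inverse (I − A)⁻¹ = adj(I−A) / det(I−A).
Column 1 of adj(I−A): (1.00, 0.20); det(I−A) = 0.6700.
m_1 = (1.00 + 0.20) / 0.6700 = 1.20 / 0.6700 ≈ 1.791.

m_1 = 1.791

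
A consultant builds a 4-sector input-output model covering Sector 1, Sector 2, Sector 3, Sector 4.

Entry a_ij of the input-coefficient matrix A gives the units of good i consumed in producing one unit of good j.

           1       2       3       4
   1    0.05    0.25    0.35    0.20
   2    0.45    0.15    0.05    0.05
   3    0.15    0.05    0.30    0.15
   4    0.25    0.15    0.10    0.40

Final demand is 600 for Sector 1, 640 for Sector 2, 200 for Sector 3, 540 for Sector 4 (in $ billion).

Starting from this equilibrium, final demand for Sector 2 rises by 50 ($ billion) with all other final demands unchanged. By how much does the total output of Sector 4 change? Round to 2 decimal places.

Δx_4 = 40.92

I − A =
  [   0.95    -0.25    -0.35    -0.20]
  [  -0.45     0.85    -0.05    -0.05]
  [  -0.15    -0.05     0.70    -0.15]
  [  -0.25    -0.15    -0.10     0.60]
Compute the cofactors C_ij = (−1)^(i+j)·(3×3 minor ij) of I−A; the adjugate is their transpose:
adj(I−A) = Cᵀ =
  [ 0.336125   0.141625   0.203125   0.174625]
  [ 0.198125   0.302125   0.138625   0.125875]
  [ 0.131500   0.083750   0.350750   0.138500]
  [ 0.211500   0.148500   0.177750   0.429750]
det(I−A) = Σ_j (I−A)_1j·C_1j = (0.95)(0.336125) + (-0.25)(0.198125) + (-0.35)(0.131500) + (-0.20)(0.211500) = 0.1814625
(I − A)⁻¹ = adj(I−A) / det(I−A) ≈
  [   1.8523     0.7805     1.1194     0.9623]
  [   1.0918     1.6649     0.7639     0.6937]
  [   0.7247     0.4615     1.9329     0.7632]
  [   1.1655     0.8184     0.9795     2.3683]
Δx = (I − A)⁻¹ Δd with Δd having +50 in the Sector 2 component and 0 elsewhere.
So Δx_4 = L_42 · (+50), where L_42 = adj(I−A)_42 / det(I−A) = 0.148500 / 0.1814625.
Δx_4 = 0.148500 × (+50) / 0.1814625 = 7.425 / 0.1814625 ≈ 40.92.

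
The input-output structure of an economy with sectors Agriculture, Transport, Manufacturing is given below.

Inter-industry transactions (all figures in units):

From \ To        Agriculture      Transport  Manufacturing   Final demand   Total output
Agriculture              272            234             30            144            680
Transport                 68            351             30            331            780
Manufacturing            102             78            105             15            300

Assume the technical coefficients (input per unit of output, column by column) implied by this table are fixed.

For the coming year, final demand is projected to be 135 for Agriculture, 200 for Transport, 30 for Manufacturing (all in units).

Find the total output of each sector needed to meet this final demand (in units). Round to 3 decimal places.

x_A = 516.191, x_T = 501.569, x_M = 242.439

Technical coefficients a_ij = z_ij / X_j:
  a_AA = 272/680 = 0.40, a_TA = 68/680 = 0.10, a_MA = 102/680 = 0.15
  a_AT = 234/780 = 0.30, a_TT = 351/780 = 0.45, a_MT = 78/780 = 0.10
  a_AM = 30/300 = 0.10, a_TM = 30/300 = 0.10, a_MM = 105/300 = 0.35
I − A =
  [   0.60    -0.30    -0.10]
  [  -0.10     0.55    -0.10]
  [  -0.15    -0.10     0.65]
Cofactors of I−A, C_ij = (−1)^(i+j)·(minor ij) (rows/columns in the sector order above):
  C_11 = (0.55)(0.65) − (-0.10)(-0.10) = 0.3475
  C_12 = −[(-0.10)(0.65) − (-0.10)(-0.15)] = 0.0800
  C_13 = (-0.10)(-0.10) − (0.55)(-0.15) = 0.0925
  C_21 = −[(-0.30)(0.65) − (-0.10)(-0.10)] = 0.2050
  C_22 = (0.60)(0.65) − (-0.10)(-0.15) = 0.3750
  C_23 = −[(0.60)(-0.10) − (-0.30)(-0.15)] = 0.1050
  C_31 = (-0.30)(-0.10) − (-0.10)(0.55) = 0.0850
  C_32 = −[(0.60)(-0.10) − (-0.10)(-0.10)] = 0.0700
  C_33 = (0.60)(0.55) − (-0.30)(-0.10) = 0.3000
det(I−A) = Σ_j (I−A)_1j·C_1j = (0.60)(0.3475) + (-0.30)(0.0800) + (-0.10)(0.0925) = 0.17525
adj(I−A) = Cᵀ =
  [ 0.3475   0.2050   0.0850]
  [ 0.0800   0.3750   0.0700]
  [ 0.0925   0.1050   0.3000]
(I − A)⁻¹ = adj(I−A) / det(I−A) ≈
  [   1.9829     1.1698     0.4850]
  [   0.4565     2.1398     0.3994]
  [   0.5278     0.5991     1.7118]
x = (I − A)⁻¹ d = adj(I−A)·d / det(I−A), with det(I−A) = 0.17525:
  x_A = (0.3475·135 + 0.2050·200 + 0.0850·30) / 0.17525 = 90.4625 / 0.17525 ≈ 516.191
  x_T = (0.0800·135 + 0.3750·200 + 0.0700·30) / 0.17525 = 87.90 / 0.17525 ≈ 501.569
  x_M = (0.0925·135 + 0.1050·200 + 0.3000·30) / 0.17525 = 42.4875 / 0.17525 ≈ 242.439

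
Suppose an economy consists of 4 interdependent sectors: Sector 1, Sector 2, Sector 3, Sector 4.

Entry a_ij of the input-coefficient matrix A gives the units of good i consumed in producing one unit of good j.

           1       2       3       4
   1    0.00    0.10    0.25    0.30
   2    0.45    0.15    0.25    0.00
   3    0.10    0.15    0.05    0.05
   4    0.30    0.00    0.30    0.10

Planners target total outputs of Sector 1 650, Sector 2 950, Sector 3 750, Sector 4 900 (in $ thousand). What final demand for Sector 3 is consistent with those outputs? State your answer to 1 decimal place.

d_3 = 460.0

I − A =
  [   1.00    -0.10    -0.25    -0.30]
  [  -0.45     0.85    -0.25     0.00]
  [  -0.10    -0.15     0.95    -0.05]
  [  -0.30     0.00    -0.30     0.90]
d = (I − A) x:
  d_1 = (+1.00)·650 + (-0.10)·950 + (-0.25)·750 + (-0.30)·900 = 97.5
  d_2 = (-0.45)·650 + (+0.85)·950 + (-0.25)·750 + (+0.00)·900 = 327.5
  d_3 = (-0.10)·650 + (-0.15)·950 + (+0.95)·750 + (-0.05)·900 = 460.0
  d_4 = (-0.30)·650 + (+0.00)·950 + (-0.30)·750 + (+0.90)·900 = 390.0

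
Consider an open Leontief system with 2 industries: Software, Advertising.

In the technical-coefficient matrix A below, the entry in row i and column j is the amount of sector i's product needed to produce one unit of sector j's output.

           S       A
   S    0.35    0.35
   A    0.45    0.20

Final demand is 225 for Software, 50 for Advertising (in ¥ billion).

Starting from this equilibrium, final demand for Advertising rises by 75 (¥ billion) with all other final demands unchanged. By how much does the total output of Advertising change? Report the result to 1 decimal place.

I − A =
  [   0.65    -0.35]
  [  -0.45     0.80]
det(I−A) = (0.65)(0.80) − (-0.35)(-0.45) = 0.3625
adj(I−A) = [[0.80, 0.35], [0.45, 0.65]]
(I − A)⁻¹ = adj(I−A) / det(I−A) ≈
  [   2.2069     0.9655]
  [   1.2414     1.7931]
Δx = (I − A)⁻¹ Δd with Δd having +75 in the Advertising component and 0 elsewhere.
So Δx_A = L_AA · (+75), where L_AA = adj(I−A)_AA / det(I−A) = 0.65 / 0.3625.
Δx_A = 0.65 × (+75) / 0.3625 = 48.75 / 0.3625 ≈ 134.5.

Δx_A = 134.5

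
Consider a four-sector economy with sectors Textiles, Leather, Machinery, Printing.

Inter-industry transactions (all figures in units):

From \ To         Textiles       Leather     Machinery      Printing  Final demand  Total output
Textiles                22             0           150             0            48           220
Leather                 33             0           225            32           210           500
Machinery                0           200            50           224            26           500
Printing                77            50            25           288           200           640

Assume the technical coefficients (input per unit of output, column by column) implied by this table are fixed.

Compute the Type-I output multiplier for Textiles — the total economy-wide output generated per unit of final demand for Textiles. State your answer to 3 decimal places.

Technical coefficients a_ij = z_ij / X_j:
  a_TT = 22/220 = 0.10, a_LT = 33/220 = 0.15, a_MT = 0/220 = 0.00, a_PT = 77/220 = 0.35
  a_TL = 0/500 = 0.00, a_LL = 0/500 = 0.00, a_ML = 200/500 = 0.40, a_PL = 50/500 = 0.10
  a_TM = 150/500 = 0.30, a_LM = 225/500 = 0.45, a_MM = 50/500 = 0.10, a_PM = 25/500 = 0.05
  a_TP = 0/640 = 0.00, a_LP = 32/640 = 0.05, a_MP = 224/640 = 0.35, a_PP = 288/640 = 0.45
I − A =
  [   0.90     0.00    -0.30     0.00]
  [  -0.15     1.00    -0.45    -0.05]
  [   0.00    -0.40     0.90    -0.35]
  [  -0.35    -0.10    -0.05     0.55]
Compute the cofactors C_ij = (−1)^(i+j)·(3×3 minor ij) of I−A; the adjugate is their transpose:
adj(I−A) = Cᵀ =
  [ 0.35725   0.07650   0.16350   0.11100]
  [ 0.14250   0.39300   0.25500   0.19800]
  [ 0.16775   0.22950   0.49050   0.33300]
  [ 0.26850   0.14100   0.19500   0.63000]
det(I−A) = Σ_j (I−A)_1j·C_1j = (0.90)(0.35725) + (0.00)(0.14250) + (-0.30)(0.16775) + (0.00)(0.26850) = 0.2712
(I − A)⁻¹ = adj(I−A) / det(I−A) ≈
  [   1.3173     0.2821     0.6029     0.4093]
  [   0.5254     1.4491     0.9403     0.7301]
  [   0.6185     0.8462     1.8086     1.2279]
  [   0.9900     0.5199     0.7190     2.3230]
The output multiplier for sector j is the column-j sum of the Leontief inverse (I − A)⁻¹ = adj(I−A) / det(I−A).
Column T of adj(I−A): (0.35725, 0.14250, 0.16775, 0.26850); det(I−A) = 0.2712.
m_T = (0.35725 + 0.14250 + 0.16775 + 0.26850) / 0.2712 = 0.936 / 0.2712 ≈ 3.451.

m_T = 3.451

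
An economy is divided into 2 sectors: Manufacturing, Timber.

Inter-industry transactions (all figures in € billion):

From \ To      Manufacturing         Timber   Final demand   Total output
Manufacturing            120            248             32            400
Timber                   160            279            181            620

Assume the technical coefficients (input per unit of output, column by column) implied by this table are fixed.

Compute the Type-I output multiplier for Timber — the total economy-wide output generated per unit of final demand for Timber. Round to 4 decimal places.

Technical coefficients a_ij = z_ij / X_j:
  a_11 = 120/400 = 0.30, a_21 = 160/400 = 0.40
  a_12 = 248/620 = 0.40, a_22 = 279/620 = 0.45
I − A =
  [   0.70    -0.40]
  [  -0.40     0.55]
det(I−A) = (0.70)(0.55) − (-0.40)(-0.40) = 0.2250
adj(I−A) = [[0.55, 0.40], [0.40, 0.70]]
(I − A)⁻¹ = adj(I−A) / det(I−A) ≈
  [   2.44444     1.77778]
  [   1.77778     3.11111]
The output multiplier for sector j is the column-j sum of the Leontief inverse (I − A)⁻¹ = adj(I−A) / det(I−A).
Column 2 of adj(I−A): (0.40, 0.70); det(I−A) = 0.2250.
m_2 = (0.40 + 0.70) / 0.2250 = 1.10 / 0.2250 ≈ 4.8889.

m_2 = 4.8889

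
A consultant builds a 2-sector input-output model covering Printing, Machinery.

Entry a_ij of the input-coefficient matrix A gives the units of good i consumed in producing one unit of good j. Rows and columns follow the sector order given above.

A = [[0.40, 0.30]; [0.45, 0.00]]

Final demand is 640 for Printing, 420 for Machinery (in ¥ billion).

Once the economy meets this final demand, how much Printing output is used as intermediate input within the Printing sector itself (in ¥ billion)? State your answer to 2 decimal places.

I − A =
  [   0.60    -0.30]
  [  -0.45     1.00]
det(I−A) = (0.60)(1.00) − (-0.30)(-0.45) = 0.4650
adj(I−A) = [[1.00, 0.30], [0.45, 0.60]]
(I − A)⁻¹ = adj(I−A) / det(I−A) ≈
  [   2.1505     0.6452]
  [   0.9677     1.2903]
First solve x = (I − A)⁻¹ d = adj(I−A)·d / det(I−A); in particular x_1 = (1.00·640 + 0.30·420) / 0.4650 = 766.00 / 0.4650 ≈ 1647.3118.
Intermediate flow from 1 to 1: z_11 = a_11 · x_1 = 0.40 × 766.00 / 0.4650 = 306.40 / 0.4650 ≈ 658.92.

z_11 = 658.92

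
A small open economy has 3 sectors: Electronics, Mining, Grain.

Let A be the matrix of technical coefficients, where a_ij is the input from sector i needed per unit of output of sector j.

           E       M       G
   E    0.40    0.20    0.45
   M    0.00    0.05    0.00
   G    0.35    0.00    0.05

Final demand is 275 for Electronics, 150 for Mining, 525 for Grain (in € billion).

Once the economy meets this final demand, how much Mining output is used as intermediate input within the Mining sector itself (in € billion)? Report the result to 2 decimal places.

z_MM = 7.89

I − A =
  [   0.60    -0.20    -0.45]
  [   0.00     0.95     0.00]
  [  -0.35     0.00     0.95]
Cofactors of I−A, C_ij = (−1)^(i+j)·(minor ij) (rows/columns in the sector order above):
  C_11 = (0.95)(0.95) − (0.00)(0.00) = 0.9025
  C_12 = −[(0.00)(0.95) − (0.00)(-0.35)] = 0.0000
  C_13 = (0.00)(0.00) − (0.95)(-0.35) = 0.3325
  C_21 = −[(-0.20)(0.95) − (-0.45)(0.00)] = 0.1900
  C_22 = (0.60)(0.95) − (-0.45)(-0.35) = 0.4125
  C_23 = −[(0.60)(0.00) − (-0.20)(-0.35)] = 0.0700
  C_31 = (-0.20)(0.00) − (-0.45)(0.95) = 0.4275
  C_32 = −[(0.60)(0.00) − (-0.45)(0.00)] = 0.0000
  C_33 = (0.60)(0.95) − (-0.20)(0.00) = 0.5700
det(I−A) = Σ_j (I−A)_1j·C_1j = (0.60)(0.9025) + (-0.20)(0.0000) + (-0.45)(0.3325) = 0.391875
adj(I−A) = Cᵀ =
  [ 0.9025   0.1900   0.4275]
  [ 0.0000   0.4125   0.0000]
  [ 0.3325   0.0700   0.5700]
(I − A)⁻¹ = adj(I−A) / det(I−A) ≈
  [   2.3030     0.4848     1.0909]
  [   0.0000     1.0526     0.0000]
  [   0.8485     0.1786     1.4545]
First solve x = (I − A)⁻¹ d = adj(I−A)·d / det(I−A); in particular x_M = (0.0000·275 + 0.4125·150 + 0.0000·525) / 0.391875 = 61.875 / 0.391875 ≈ 157.8947.
Intermediate flow from M to M: z_MM = a_MM · x_M = 0.05 × 61.875 / 0.391875 = 3.09375 / 0.391875 ≈ 7.89.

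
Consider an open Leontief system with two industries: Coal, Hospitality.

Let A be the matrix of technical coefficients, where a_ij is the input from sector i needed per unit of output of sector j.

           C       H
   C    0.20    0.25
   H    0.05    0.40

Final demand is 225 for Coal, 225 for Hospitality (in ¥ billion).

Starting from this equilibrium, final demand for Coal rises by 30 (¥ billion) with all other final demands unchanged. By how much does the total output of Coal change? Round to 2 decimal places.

Δx_C = 38.50

I − A =
  [   0.80    -0.25]
  [  -0.05     0.60]
det(I−A) = (0.80)(0.60) − (-0.25)(-0.05) = 0.4675
adj(I−A) = [[0.60, 0.25], [0.05, 0.80]]
(I − A)⁻¹ = adj(I−A) / det(I−A) ≈
  [   1.2834     0.5348]
  [   0.1070     1.7112]
Δx = (I − A)⁻¹ Δd with Δd having +30 in the Coal component and 0 elsewhere.
So Δx_C = L_CC · (+30), where L_CC = adj(I−A)_CC / det(I−A) = 0.60 / 0.4675.
Δx_C = 0.60 × (+30) / 0.4675 = 18.00 / 0.4675 ≈ 38.50.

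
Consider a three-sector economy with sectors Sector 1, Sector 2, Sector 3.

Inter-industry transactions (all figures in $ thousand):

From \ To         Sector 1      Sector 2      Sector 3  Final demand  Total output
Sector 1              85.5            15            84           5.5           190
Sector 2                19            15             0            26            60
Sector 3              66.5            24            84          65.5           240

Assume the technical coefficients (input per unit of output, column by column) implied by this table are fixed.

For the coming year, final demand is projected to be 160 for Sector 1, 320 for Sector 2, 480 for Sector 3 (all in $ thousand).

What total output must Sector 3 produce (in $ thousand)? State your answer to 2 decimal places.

Technical coefficients a_ij = z_ij / X_j:
  a_11 = 85.5/190 = 0.45, a_21 = 19/190 = 0.10, a_31 = 66.5/190 = 0.35
  a_12 = 15/60 = 0.25, a_22 = 15/60 = 0.25, a_32 = 24/60 = 0.40
  a_13 = 84/240 = 0.35, a_23 = 0/240 = 0.00, a_33 = 84/240 = 0.35
I − A =
  [   0.55    -0.25    -0.35]
  [  -0.10     0.75     0.00]
  [  -0.35    -0.40     0.65]
Cofactors of I−A, C_ij = (−1)^(i+j)·(minor ij) (rows/columns in the sector order above):
  C_11 = (0.75)(0.65) − (0.00)(-0.40) = 0.4875
  C_12 = −[(-0.10)(0.65) − (0.00)(-0.35)] = 0.0650
  C_13 = (-0.10)(-0.40) − (0.75)(-0.35) = 0.3025
  C_21 = −[(-0.25)(0.65) − (-0.35)(-0.40)] = 0.3025
  C_22 = (0.55)(0.65) − (-0.35)(-0.35) = 0.2350
  C_23 = −[(0.55)(-0.40) − (-0.25)(-0.35)] = 0.3075
  C_31 = (-0.25)(0.00) − (-0.35)(0.75) = 0.2625
  C_32 = −[(0.55)(0.00) − (-0.35)(-0.10)] = 0.0350
  C_33 = (0.55)(0.75) − (-0.25)(-0.10) = 0.3875
det(I−A) = Σ_j (I−A)_1j·C_1j = (0.55)(0.4875) + (-0.25)(0.0650) + (-0.35)(0.3025) = 0.1460
adj(I−A) = Cᵀ =
  [ 0.4875   0.3025   0.2625]
  [ 0.0650   0.2350   0.0350]
  [ 0.3025   0.3075   0.3875]
(I − A)⁻¹ = adj(I−A) / det(I−A) ≈
  [   3.3390     2.0719     1.7979]
  [   0.4452     1.6096     0.2397]
  [   2.0719     2.1062     2.6541]
x = (I − A)⁻¹ d = adj(I−A)·d / det(I−A), with det(I−A) = 0.1460:
  x_1 = (0.4875·160 + 0.3025·320 + 0.2625·480) / 0.1460 = 300.80 / 0.1460 ≈ 2060.27
  x_2 = (0.0650·160 + 0.2350·320 + 0.0350·480) / 0.1460 = 102.40 / 0.1460 ≈ 701.37
  x_3 = (0.3025·160 + 0.3075·320 + 0.3875·480) / 0.1460 = 332.80 / 0.1460 ≈ 2279.45

x_3 = 2279.45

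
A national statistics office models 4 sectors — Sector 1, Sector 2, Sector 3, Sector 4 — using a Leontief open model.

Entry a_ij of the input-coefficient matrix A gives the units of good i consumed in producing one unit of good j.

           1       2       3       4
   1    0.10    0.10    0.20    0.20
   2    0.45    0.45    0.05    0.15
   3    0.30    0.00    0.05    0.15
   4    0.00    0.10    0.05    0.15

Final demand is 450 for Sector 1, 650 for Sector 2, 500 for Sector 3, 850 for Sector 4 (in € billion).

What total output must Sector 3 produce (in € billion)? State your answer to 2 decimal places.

x_3 = 1185.05

I − A =
  [   0.90    -0.10    -0.20    -0.20]
  [  -0.45     0.55    -0.05    -0.15]
  [  -0.30     0.00     0.95    -0.15]
  [   0.00    -0.10    -0.05     0.85]
Compute the cofactors C_ij = (−1)^(i+j)·(3×3 minor ij) of I−A; the adjugate is their transpose:
adj(I−A) = Cᵀ =
  [ 0.4250   0.1020   0.1020   0.1360]
  [ 0.3750   0.6660   0.1260   0.2280]
  [ 0.1425   0.0450   0.3600   0.1050]
  [ 0.0525   0.0810   0.0360   0.3930]
det(I−A) = Σ_j (I−A)_1j·C_1j = (0.90)(0.4250) + (-0.10)(0.3750) + (-0.20)(0.1425) + (-0.20)(0.0525) = 0.3060
(I − A)⁻¹ = adj(I−A) / det(I−A) ≈
  [   1.3889     0.3333     0.3333     0.4444]
  [   1.2255     2.1765     0.4118     0.7451]
  [   0.4657     0.1471     1.1765     0.3431]
  [   0.1716     0.2647     0.1176     1.2843]
x = (I − A)⁻¹ d = adj(I−A)·d / det(I−A), with det(I−A) = 0.3060:
  x_1 = (0.4250·450 + 0.1020·650 + 0.1020·500 + 0.1360·850) / 0.3060 = 424.15 / 0.3060 ≈ 1386.11
  x_2 = (0.3750·450 + 0.6660·650 + 0.1260·500 + 0.2280·850) / 0.3060 = 858.45 / 0.3060 ≈ 2805.39
  x_3 = (0.1425·450 + 0.0450·650 + 0.3600·500 + 0.1050·850) / 0.3060 = 362.625 / 0.3060 ≈ 1185.05
  x_4 = (0.0525·450 + 0.0810·650 + 0.0360·500 + 0.3930·850) / 0.3060 = 428.325 / 0.3060 ≈ 1399.75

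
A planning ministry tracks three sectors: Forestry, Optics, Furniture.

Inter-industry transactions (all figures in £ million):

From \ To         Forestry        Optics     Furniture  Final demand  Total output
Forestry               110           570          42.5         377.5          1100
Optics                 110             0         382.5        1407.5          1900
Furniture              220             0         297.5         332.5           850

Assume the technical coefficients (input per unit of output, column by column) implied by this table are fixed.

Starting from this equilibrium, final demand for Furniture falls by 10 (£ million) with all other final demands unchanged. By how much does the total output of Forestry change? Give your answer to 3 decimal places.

Technical coefficients a_ij = z_ij / X_j:
  a_11 = 110/1100 = 0.10, a_21 = 110/1100 = 0.10, a_31 = 220/1100 = 0.20
  a_12 = 570/1900 = 0.30, a_22 = 0/1900 = 0.00, a_32 = 0/1900 = 0.00
  a_13 = 42.5/850 = 0.05, a_23 = 382.5/850 = 0.45, a_33 = 297.5/850 = 0.35
I − A =
  [   0.90    -0.30    -0.05]
  [  -0.10     1.00    -0.45]
  [  -0.20     0.00     0.65]
Cofactors of I−A, C_ij = (−1)^(i+j)·(minor ij) (rows/columns in the sector order above):
  C_11 = (1.00)(0.65) − (-0.45)(0.00) = 0.6500
  C_12 = −[(-0.10)(0.65) − (-0.45)(-0.20)] = 0.1550
  C_13 = (-0.10)(0.00) − (1.00)(-0.20) = 0.2000
  C_21 = −[(-0.30)(0.65) − (-0.05)(0.00)] = 0.1950
  C_22 = (0.90)(0.65) − (-0.05)(-0.20) = 0.5750
  C_23 = −[(0.90)(0.00) − (-0.30)(-0.20)] = 0.0600
  C_31 = (-0.30)(-0.45) − (-0.05)(1.00) = 0.1850
  C_32 = −[(0.90)(-0.45) − (-0.05)(-0.10)] = 0.4100
  C_33 = (0.90)(1.00) − (-0.30)(-0.10) = 0.8700
det(I−A) = Σ_j (I−A)_1j·C_1j = (0.90)(0.6500) + (-0.30)(0.1550) + (-0.05)(0.2000) = 0.5285
adj(I−A) = Cᵀ =
  [ 0.6500   0.1950   0.1850]
  [ 0.1550   0.5750   0.4100]
  [ 0.2000   0.0600   0.8700]
(I − A)⁻¹ = adj(I−A) / det(I−A) ≈
  [   1.2299     0.3690     0.3500]
  [   0.2933     1.0880     0.7758]
  [   0.3784     0.1135     1.6462]
Δx = (I − A)⁻¹ Δd with Δd having -10 in the Furniture component and 0 elsewhere.
So Δx_1 = L_13 · (-10), where L_13 = adj(I−A)_13 / det(I−A) = 0.1850 / 0.5285.
Δx_1 = 0.1850 × (-10) / 0.5285 = -1.85 / 0.5285 ≈ -3.500.

Δx_1 = -3.500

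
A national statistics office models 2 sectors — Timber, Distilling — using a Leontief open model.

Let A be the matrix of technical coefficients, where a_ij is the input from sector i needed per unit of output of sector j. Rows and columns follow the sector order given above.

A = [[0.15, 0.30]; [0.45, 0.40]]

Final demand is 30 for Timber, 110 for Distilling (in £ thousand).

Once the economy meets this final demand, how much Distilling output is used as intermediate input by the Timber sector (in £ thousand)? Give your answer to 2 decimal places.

I − A =
  [   0.85    -0.30]
  [  -0.45     0.60]
det(I−A) = (0.85)(0.60) − (-0.30)(-0.45) = 0.3750
adj(I−A) = [[0.60, 0.30], [0.45, 0.85]]
(I − A)⁻¹ = adj(I−A) / det(I−A) ≈
  [   1.6000     0.8000]
  [   1.2000     2.2667]
First solve x = (I − A)⁻¹ d = adj(I−A)·d / det(I−A); in particular x_T = (0.60·30 + 0.30·110) / 0.3750 = 51.00 / 0.3750 = 136.0000.
Intermediate flow from D to T: z_DT = a_DT · x_T = 0.45 × 51.00 / 0.3750 = 22.95 / 0.3750 = 61.20.

z_DT = 61.20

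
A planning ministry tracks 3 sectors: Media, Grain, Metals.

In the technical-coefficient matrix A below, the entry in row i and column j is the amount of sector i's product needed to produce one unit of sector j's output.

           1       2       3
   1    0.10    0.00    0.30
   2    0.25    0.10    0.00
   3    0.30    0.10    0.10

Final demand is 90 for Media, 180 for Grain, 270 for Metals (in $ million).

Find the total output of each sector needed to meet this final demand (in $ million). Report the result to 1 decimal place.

x_1 = 236.1, x_2 = 265.6, x_3 = 408.2

I − A =
  [   0.90     0.00    -0.30]
  [  -0.25     0.90     0.00]
  [  -0.30    -0.10     0.90]
Cofactors of I−A, C_ij = (−1)^(i+j)·(minor ij) (rows/columns in the sector order above):
  C_11 = (0.90)(0.90) − (0.00)(-0.10) = 0.8100
  C_12 = −[(-0.25)(0.90) − (0.00)(-0.30)] = 0.2250
  C_13 = (-0.25)(-0.10) − (0.90)(-0.30) = 0.2950
  C_21 = −[(0.00)(0.90) − (-0.30)(-0.10)] = 0.0300
  C_22 = (0.90)(0.90) − (-0.30)(-0.30) = 0.7200
  C_23 = −[(0.90)(-0.10) − (0.00)(-0.30)] = 0.0900
  C_31 = (0.00)(0.00) − (-0.30)(0.90) = 0.2700
  C_32 = −[(0.90)(0.00) − (-0.30)(-0.25)] = 0.0750
  C_33 = (0.90)(0.90) − (0.00)(-0.25) = 0.8100
det(I−A) = Σ_j (I−A)_1j·C_1j = (0.90)(0.8100) + (0.00)(0.2250) + (-0.30)(0.2950) = 0.6405
adj(I−A) = Cᵀ =
  [ 0.8100   0.0300   0.2700]
  [ 0.2250   0.7200   0.0750]
  [ 0.2950   0.0900   0.8100]
(I − A)⁻¹ = adj(I−A) / det(I−A) ≈
  [   1.2646     0.0468     0.4215]
  [   0.3513     1.1241     0.1171]
  [   0.4606     0.1405     1.2646]
x = (I − A)⁻¹ d = adj(I−A)·d / det(I−A), with det(I−A) = 0.6405:
  x_1 = (0.8100·90 + 0.0300·180 + 0.2700·270) / 0.6405 = 151.20 / 0.6405 ≈ 236.1
  x_2 = (0.2250·90 + 0.7200·180 + 0.0750·270) / 0.6405 = 170.10 / 0.6405 ≈ 265.6
  x_3 = (0.2950·90 + 0.0900·180 + 0.8100·270) / 0.6405 = 261.45 / 0.6405 ≈ 408.2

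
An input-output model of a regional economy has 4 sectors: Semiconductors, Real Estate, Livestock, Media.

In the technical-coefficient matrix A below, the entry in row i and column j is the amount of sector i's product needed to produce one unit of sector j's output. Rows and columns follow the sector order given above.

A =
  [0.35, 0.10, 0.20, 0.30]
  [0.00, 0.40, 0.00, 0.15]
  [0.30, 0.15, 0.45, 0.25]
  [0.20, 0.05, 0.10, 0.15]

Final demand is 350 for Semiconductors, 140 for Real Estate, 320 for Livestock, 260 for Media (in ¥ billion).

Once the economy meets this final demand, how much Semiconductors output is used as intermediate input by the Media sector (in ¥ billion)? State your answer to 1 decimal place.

I − A =
  [   0.65    -0.10    -0.20    -0.30]
  [   0.00     0.60     0.00    -0.15]
  [  -0.30    -0.15     0.55    -0.25]
  [  -0.20    -0.05    -0.10     0.85]
Compute the cofactors C_ij = (−1)^(i+j)·(3×3 minor ij) of I−A; the adjugate is their transpose:
adj(I−A) = Cᵀ =
  [ 0.259125   0.085000   0.120000   0.141750]
  [ 0.021000   0.184625   0.015750   0.044625]
  [ 0.185250   0.117000   0.287625   0.170625]
  [ 0.084000   0.044625   0.063000   0.178500]
det(I−A) = Σ_j (I−A)_1j·C_1j = (0.65)(0.259125) + (-0.10)(0.021000) + (-0.20)(0.185250) + (-0.30)(0.084000) = 0.10408125
(I − A)⁻¹ = adj(I−A) / det(I−A) ≈
  [   2.4896     0.8167     1.1529     1.3619]
  [   0.2018     1.7739     0.1513     0.4288]
  [   1.7799     1.1241     2.7635     1.6393]
  [   0.8071     0.4288     0.6053     1.7150]
First solve x = (I − A)⁻¹ d = adj(I−A)·d / det(I−A); in particular x_M = (0.084000·350 + 0.044625·140 + 0.063000·320 + 0.178500·260) / 0.10408125 = 102.2175 / 0.10408125 ≈ 982.093.
Intermediate flow from S to M: z_SM = a_SM · x_M = 0.30 × 102.2175 / 0.10408125 = 30.66525 / 0.10408125 ≈ 294.6.

z_SM = 294.6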